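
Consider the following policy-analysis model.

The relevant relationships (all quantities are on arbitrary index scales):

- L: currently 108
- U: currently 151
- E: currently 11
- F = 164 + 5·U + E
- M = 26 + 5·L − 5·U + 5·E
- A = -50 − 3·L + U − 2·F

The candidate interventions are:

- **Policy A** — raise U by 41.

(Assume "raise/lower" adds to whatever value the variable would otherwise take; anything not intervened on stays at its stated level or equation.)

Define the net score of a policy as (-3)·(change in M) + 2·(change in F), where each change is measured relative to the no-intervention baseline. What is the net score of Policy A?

Baseline:
  L = 108
  U = 151
  E = 11
  F = 164 + 5·151 + 11 = 930
  M = 26 + 5·108 − 5·151 + 5·11 = -134
Policy A (U + 41):
  L = 108
  U = 151 + 41 = 192
  E = 11
  F = 164 + 5·192 + 11 = 1135
  M = 26 + 5·108 − 5·192 + 5·11 = -339
ΔM = -339 − (-134) = -205; ΔF = 1135 − 930 = 205
Score = (-3)·(-205) + 2·205 = 1025

1025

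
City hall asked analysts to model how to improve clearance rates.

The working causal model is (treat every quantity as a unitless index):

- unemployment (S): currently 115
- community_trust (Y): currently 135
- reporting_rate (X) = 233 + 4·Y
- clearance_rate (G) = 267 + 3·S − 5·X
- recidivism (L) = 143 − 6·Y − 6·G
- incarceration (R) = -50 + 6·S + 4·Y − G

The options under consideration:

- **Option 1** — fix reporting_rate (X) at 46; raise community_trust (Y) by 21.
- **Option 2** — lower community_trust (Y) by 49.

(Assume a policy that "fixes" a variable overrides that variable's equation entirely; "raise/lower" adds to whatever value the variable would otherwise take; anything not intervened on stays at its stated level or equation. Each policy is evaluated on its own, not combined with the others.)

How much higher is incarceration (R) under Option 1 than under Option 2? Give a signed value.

-2375

Option 1 (X := 46, Y + 21):
  S = 115
  Y = 135 + 21 = 156
  X = 46
  G = 267 + 3·115 − 5·46 = 382
  R = -50 + 6·115 + 4·156 − 382 = 882
Option 2 (Y − 49):
  S = 115
  Y = 135 − 49 = 86
  X = 233 + 4·86 = 577
  G = 267 + 3·115 − 5·577 = -2273
  R = -50 + 6·115 + 4·86 − (-2273) = 3257
R: 882 − 3257 = -2375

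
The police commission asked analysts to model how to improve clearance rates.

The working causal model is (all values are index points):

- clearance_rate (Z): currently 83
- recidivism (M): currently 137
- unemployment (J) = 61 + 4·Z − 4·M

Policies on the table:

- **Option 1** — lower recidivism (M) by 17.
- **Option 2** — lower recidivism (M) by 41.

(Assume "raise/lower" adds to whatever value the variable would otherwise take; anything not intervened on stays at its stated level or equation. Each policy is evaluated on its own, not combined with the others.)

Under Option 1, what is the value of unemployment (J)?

-87

Option 1 (M − 17):
  Z = 83
  M = 137 − 17 = 120
  J = 61 + 4·83 − 4·120 = -87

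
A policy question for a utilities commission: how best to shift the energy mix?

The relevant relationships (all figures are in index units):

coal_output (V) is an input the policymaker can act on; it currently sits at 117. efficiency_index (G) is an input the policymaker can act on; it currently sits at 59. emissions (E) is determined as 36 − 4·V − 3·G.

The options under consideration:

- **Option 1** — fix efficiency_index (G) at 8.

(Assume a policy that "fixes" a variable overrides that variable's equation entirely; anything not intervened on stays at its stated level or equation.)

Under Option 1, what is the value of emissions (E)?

-456

Option 1 (G := 8):
  V = 117
  G = 8
  E = 36 − 4·117 − 3·8 = -456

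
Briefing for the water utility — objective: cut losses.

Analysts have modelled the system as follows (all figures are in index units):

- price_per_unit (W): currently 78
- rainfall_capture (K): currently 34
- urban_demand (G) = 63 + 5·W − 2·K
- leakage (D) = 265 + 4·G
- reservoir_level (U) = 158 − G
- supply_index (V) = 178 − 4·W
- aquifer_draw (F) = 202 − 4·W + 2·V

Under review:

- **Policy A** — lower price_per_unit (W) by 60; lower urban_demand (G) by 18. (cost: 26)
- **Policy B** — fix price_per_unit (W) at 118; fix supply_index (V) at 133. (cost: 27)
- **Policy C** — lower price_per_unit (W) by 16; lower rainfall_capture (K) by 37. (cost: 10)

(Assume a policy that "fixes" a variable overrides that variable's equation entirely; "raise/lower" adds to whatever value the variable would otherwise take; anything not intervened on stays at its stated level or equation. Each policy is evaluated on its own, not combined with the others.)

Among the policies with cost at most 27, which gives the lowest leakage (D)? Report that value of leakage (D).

533

Policy A (W − 60, G − 18):
  W = 78 − 60 = 18
  K = 34
  G = 63 + 5·18 − 2·34 (−18 from intervention) = 67
  D = 265 + 4·67 = 533
Policy B (W := 118, V := 133):
  W = 118
  K = 34
  G = 63 + 5·118 − 2·34 = 585
  D = 265 + 4·585 = 2605
Policy C (W − 16, K − 37):
  W = 78 − 16 = 62
  K = 34 − 37 = -3
  G = 63 + 5·62 − 2·(-3) = 379
  D = 265 + 4·379 = 1781
Comparing — Policy A: D=533, Policy B: D=2605, Policy C: D=1781. Lowest is 533 (Policy A).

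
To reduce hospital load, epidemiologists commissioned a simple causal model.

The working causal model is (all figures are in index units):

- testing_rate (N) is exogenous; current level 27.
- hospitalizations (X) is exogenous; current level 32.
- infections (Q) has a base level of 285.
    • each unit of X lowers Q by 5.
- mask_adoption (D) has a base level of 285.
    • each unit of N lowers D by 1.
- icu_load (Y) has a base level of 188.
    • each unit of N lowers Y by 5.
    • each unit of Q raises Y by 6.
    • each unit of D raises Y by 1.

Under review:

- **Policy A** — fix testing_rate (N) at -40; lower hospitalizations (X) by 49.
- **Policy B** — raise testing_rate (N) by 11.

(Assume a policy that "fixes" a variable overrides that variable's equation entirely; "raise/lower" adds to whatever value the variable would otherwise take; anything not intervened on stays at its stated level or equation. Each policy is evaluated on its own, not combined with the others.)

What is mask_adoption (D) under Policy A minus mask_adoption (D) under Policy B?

Policy A (N := -40, X − 49):
  N = -40
  D = 285 − (-40) = 325
Policy B (N + 11):
  N = 27 + 11 = 38
  D = 285 − 38 = 247
D: 325 − 247 = 78

78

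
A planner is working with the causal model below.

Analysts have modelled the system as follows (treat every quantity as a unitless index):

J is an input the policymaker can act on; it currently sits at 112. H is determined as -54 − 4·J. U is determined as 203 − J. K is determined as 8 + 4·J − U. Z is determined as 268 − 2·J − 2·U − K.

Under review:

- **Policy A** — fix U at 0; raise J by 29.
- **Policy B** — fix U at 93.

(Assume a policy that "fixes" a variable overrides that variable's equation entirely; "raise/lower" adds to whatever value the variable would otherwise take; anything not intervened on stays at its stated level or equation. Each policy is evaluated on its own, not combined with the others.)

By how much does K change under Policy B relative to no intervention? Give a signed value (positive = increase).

Baseline:
  J = 112
  U = 203 − 112 = 91
  K = 8 + 4·112 − 91 = 365
Policy B (U := 93):
  J = 112
  U = 93
  K = 8 + 4·112 − 93 = 363
Change in K: 363 − 365 = -2

-2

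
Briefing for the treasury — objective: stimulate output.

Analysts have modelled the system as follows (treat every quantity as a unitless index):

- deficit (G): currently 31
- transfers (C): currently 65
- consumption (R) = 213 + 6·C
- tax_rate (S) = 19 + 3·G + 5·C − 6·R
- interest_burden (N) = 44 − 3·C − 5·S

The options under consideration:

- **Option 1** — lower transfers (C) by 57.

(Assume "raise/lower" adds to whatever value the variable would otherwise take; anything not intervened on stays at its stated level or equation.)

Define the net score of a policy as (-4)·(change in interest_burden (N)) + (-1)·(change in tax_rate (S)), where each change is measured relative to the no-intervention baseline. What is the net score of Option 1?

32889

Baseline:
  G = 31
  C = 65
  R = 213 + 6·65 = 603
  S = 19 + 3·31 + 5·65 − 6·603 = -3181
  N = 44 − 3·65 − 5·(-3181) = 15754
Option 1 (C − 57):
  G = 31
  C = 65 − 57 = 8
  R = 213 + 6·8 = 261
  S = 19 + 3·31 + 5·8 − 6·261 = -1414
  N = 44 − 3·8 − 5·(-1414) = 7090
ΔN = 7090 − 15754 = -8664; ΔS = -1414 − (-3181) = 1767
Score = (-4)·(-8664) + (-1)·1767 = 32889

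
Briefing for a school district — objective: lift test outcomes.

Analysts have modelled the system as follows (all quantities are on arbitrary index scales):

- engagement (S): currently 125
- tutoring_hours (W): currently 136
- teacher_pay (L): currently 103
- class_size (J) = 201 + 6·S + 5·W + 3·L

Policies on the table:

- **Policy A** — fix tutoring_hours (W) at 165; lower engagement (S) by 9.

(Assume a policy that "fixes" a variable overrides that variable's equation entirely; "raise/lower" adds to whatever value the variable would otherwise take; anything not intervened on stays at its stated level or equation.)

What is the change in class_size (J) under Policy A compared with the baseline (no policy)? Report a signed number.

Baseline:
  S = 125
  W = 136
  L = 103
  J = 201 + 6·125 + 5·136 + 3·103 = 1940
Policy A (W := 165, S − 9):
  S = 125 − 9 = 116
  W = 165
  L = 103
  J = 201 + 6·116 + 5·165 + 3·103 = 2031
Change in J: 2031 − 1940 = 91

91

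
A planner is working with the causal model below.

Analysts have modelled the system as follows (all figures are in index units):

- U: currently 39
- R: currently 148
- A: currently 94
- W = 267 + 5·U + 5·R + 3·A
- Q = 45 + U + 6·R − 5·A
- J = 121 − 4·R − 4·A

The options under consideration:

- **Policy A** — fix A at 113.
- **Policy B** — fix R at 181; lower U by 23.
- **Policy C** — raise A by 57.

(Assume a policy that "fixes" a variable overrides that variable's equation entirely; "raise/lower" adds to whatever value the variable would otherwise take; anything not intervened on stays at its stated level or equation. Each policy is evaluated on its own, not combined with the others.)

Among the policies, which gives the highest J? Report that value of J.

Policy A (A := 113):
  R = 148
  A = 113
  J = 121 − 4·148 − 4·113 = -923
Policy B (R := 181, U − 23):
  R = 181
  A = 94
  J = 121 − 4·181 − 4·94 = -979
Policy C (A + 57):
  R = 148
  A = 94 + 57 = 151
  J = 121 − 4·148 − 4·151 = -1075
Comparing — Policy A: J=-923, Policy B: J=-979, Policy C: J=-1075. Highest is -923 (Policy A).

-923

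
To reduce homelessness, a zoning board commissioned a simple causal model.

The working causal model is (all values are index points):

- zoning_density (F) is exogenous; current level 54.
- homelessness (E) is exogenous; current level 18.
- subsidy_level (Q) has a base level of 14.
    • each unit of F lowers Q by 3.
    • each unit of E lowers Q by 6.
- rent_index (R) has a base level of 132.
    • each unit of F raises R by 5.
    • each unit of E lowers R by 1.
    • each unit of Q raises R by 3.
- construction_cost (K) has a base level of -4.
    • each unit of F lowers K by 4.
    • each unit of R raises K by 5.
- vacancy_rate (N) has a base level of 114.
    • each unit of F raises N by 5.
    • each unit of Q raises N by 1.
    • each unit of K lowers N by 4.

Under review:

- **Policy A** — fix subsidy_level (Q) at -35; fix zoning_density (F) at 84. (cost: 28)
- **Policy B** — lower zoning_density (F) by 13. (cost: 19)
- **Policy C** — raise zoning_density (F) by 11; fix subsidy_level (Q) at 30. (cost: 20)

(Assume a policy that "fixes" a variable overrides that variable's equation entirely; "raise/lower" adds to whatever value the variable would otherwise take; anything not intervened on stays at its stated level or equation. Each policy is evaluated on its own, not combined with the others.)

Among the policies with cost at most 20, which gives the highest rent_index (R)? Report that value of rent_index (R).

Policy B (F − 13):
  F = 54 − 13 = 41
  E = 18
  Q = 14 − 3·41 − 6·18 = -217
  R = 132 + 5·41 − 18 + 3·(-217) = -332
Policy C (F + 11, Q := 30):
  F = 54 + 11 = 65
  E = 18
  Q = 30
  R = 132 + 5·65 − 18 + 3·30 = 529
Comparing — Policy B: R=-332, Policy C: R=529. Highest is 529 (Policy C).

529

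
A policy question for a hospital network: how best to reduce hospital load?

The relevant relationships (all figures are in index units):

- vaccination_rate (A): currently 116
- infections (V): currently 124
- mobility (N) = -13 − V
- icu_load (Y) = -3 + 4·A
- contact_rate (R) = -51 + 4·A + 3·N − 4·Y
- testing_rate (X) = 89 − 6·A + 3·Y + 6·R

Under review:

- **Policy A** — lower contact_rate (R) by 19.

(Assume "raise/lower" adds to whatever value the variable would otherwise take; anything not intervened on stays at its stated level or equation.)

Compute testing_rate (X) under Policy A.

-10390

Policy A (R − 19):
  A = 116
  V = 124
  N = -13 − 124 = -137
  Y = -3 + 4·116 = 461
  R = -51 + 4·116 + 3·(-137) − 4·461 (−19 from intervention) = -1861
  X = 89 − 6·116 + 3·461 + 6·(-1861) = -10390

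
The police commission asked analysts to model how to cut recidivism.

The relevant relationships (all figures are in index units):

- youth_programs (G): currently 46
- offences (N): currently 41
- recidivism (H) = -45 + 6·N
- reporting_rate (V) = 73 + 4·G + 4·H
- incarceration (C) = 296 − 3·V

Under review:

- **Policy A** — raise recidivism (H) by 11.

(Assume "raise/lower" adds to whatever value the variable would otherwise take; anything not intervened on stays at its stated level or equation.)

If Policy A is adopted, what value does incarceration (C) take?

Policy A (H + 11):
  G = 46
  N = 41
  H = -45 + 6·41 (+11 from intervention) = 212
  V = 73 + 4·46 + 4·212 = 1105
  C = 296 − 3·1105 = -3019

-3019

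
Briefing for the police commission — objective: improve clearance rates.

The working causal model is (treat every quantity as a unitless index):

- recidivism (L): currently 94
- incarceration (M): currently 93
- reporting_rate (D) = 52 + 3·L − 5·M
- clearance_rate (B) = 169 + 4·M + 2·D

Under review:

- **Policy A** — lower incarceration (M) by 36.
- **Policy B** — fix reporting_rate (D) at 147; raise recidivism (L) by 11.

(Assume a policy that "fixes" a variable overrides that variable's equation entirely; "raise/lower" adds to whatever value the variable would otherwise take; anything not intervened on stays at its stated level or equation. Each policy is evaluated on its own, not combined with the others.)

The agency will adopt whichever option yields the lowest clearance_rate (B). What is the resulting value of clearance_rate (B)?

Policy A (M − 36):
  L = 94
  M = 93 − 36 = 57
  D = 52 + 3·94 − 5·57 = 49
  B = 169 + 4·57 + 2·49 = 495
Policy B (D := 147, L + 11):
  L = 94 + 11 = 105
  M = 93
  D = 147
  B = 169 + 4·93 + 2·147 = 835
Comparing — Policy A: B=495, Policy B: B=835. Lowest is 495 (Policy A).

495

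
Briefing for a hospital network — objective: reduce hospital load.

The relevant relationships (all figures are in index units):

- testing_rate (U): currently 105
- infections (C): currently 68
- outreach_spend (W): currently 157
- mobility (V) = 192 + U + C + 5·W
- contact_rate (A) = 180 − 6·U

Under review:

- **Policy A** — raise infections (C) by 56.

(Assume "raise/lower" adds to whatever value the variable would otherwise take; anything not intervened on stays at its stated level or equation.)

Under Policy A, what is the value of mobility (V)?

1206

Policy A (C + 56):
  U = 105
  C = 68 + 56 = 124
  W = 157
  V = 192 + 105 + 124 + 5·157 = 1206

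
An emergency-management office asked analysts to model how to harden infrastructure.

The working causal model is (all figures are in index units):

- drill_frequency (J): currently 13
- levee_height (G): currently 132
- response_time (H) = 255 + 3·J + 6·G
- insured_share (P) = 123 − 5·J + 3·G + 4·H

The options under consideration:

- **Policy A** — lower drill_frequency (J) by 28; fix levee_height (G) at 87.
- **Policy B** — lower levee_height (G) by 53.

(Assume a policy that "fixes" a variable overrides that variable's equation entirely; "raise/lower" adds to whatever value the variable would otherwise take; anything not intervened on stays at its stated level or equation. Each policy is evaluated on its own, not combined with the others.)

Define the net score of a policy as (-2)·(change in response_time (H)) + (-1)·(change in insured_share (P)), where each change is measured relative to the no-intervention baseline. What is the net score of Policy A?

Baseline:
  J = 13
  G = 132
  H = 255 + 3·13 + 6·132 = 1086
  P = 123 − 5·13 + 3·132 + 4·1086 = 4798
Policy A (J − 28, G := 87):
  J = 13 − 28 = -15
  G = 87
  H = 255 + 3·(-15) + 6·87 = 732
  P = 123 − 5·(-15) + 3·87 + 4·732 = 3387
ΔH = 732 − 1086 = -354; ΔP = 3387 − 4798 = -1411
Score = (-2)·(-354) + (-1)·(-1411) = 2119

2119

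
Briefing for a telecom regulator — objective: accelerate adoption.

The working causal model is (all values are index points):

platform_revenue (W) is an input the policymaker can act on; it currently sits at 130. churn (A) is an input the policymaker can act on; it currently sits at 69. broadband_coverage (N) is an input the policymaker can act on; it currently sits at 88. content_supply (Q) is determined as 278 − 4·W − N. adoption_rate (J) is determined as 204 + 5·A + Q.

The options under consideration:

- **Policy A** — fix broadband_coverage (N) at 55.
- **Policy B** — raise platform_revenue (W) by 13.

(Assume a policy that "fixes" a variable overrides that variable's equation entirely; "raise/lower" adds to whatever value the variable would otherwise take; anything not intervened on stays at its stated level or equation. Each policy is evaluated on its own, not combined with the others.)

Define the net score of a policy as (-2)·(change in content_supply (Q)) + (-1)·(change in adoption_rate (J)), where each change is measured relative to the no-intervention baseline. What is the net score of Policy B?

156

Baseline:
  W = 130
  A = 69
  N = 88
  Q = 278 − 4·130 − 88 = -330
  J = 204 + 5·69 + (-330) = 219
Policy B (W + 13):
  W = 130 + 13 = 143
  A = 69
  N = 88
  Q = 278 − 4·143 − 88 = -382
  J = 204 + 5·69 + (-382) = 167
ΔQ = -382 − (-330) = -52; ΔJ = 167 − 219 = -52
Score = (-2)·(-52) + (-1)·(-52) = 156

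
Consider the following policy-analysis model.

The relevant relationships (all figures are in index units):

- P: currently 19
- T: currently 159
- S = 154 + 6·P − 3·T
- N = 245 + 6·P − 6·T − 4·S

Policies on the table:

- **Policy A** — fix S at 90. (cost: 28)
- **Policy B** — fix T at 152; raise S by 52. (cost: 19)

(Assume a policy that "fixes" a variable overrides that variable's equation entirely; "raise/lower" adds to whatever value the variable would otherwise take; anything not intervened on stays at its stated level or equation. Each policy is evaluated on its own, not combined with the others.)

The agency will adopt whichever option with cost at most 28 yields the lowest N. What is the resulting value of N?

Policy A (S := 90):
  P = 19
  T = 159
  S = 90
  N = 245 + 6·19 − 6·159 − 4·90 = -955
Policy B (T := 152, S + 52):
  P = 19
  T = 152
  S = 154 + 6·19 − 3·152 (+52 from intervention) = -136
  N = 245 + 6·19 − 6·152 − 4·(-136) = -9
Comparing — Policy A: N=-955, Policy B: N=-9. Lowest is -955 (Policy A).

-955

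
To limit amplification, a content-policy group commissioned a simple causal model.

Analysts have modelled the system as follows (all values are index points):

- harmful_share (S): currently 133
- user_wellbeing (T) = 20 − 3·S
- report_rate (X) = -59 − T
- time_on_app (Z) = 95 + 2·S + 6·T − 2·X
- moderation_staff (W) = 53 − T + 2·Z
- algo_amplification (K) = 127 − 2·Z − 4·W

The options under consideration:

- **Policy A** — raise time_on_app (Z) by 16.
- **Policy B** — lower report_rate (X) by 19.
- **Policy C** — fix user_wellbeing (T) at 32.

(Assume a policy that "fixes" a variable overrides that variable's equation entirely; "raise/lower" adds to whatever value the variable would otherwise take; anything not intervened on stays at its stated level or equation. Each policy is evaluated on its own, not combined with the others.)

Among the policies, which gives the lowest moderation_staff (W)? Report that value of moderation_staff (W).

-4642

Policy A (Z + 16):
  S = 133
  T = 20 − 3·133 = -379
  X = -59 − (-379) = 320
  Z = 95 + 2·133 + 6·(-379) − 2·320 (+16 from intervention) = -2537
  W = 53 − (-379) + 2·(-2537) = -4642
Policy B (X − 19):
  S = 133
  T = 20 − 3·133 = -379
  X = -59 − (-379) (−19 from intervention) = 301
  Z = 95 + 2·133 + 6·(-379) − 2·301 = -2515
  W = 53 − (-379) + 2·(-2515) = -4598
Policy C (T := 32):
  S = 133
  T = 32
  X = -59 − 32 = -91
  Z = 95 + 2·133 + 6·32 − 2·(-91) = 735
  W = 53 − 32 + 2·735 = 1491
Comparing — Policy A: W=-4642, Policy B: W=-4598, Policy C: W=1491. Lowest is -4642 (Policy A).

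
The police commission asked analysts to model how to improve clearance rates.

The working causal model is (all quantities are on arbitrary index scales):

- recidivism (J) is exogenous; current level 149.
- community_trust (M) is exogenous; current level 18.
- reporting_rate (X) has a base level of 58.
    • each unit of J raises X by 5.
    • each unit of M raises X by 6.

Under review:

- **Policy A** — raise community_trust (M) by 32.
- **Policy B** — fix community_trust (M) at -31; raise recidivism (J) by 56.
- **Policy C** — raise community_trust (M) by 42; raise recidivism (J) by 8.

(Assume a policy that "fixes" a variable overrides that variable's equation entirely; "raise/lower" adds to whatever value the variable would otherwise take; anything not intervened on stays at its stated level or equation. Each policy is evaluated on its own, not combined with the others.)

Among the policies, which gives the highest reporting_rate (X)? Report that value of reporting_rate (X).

Policy A (M + 32):
  J = 149
  M = 18 + 32 = 50
  X = 58 + 5·149 + 6·50 = 1103
Policy B (M := -31, J + 56):
  J = 149 + 56 = 205
  M = -31
  X = 58 + 5·205 + 6·(-31) = 897
Policy C (M + 42, J + 8):
  J = 149 + 8 = 157
  M = 18 + 42 = 60
  X = 58 + 5·157 + 6·60 = 1203
Comparing — Policy A: X=1103, Policy B: X=897, Policy C: X=1203. Highest is 1203 (Policy C).

1203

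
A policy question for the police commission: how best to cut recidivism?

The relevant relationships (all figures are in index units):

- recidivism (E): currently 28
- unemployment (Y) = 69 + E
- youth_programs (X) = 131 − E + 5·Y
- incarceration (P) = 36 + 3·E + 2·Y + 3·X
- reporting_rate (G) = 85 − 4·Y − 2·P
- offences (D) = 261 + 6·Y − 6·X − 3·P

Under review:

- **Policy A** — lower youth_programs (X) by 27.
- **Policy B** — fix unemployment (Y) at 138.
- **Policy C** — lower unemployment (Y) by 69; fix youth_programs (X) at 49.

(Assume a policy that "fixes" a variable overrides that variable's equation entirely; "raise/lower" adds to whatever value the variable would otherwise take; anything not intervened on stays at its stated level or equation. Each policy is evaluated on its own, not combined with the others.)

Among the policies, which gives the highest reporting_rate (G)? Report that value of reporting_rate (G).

Policy A (X − 27):
  E = 28
  Y = 69 + 28 = 97
  X = 131 − 28 + 5·97 (−27 from intervention) = 561
  P = 36 + 3·28 + 2·97 + 3·561 = 1997
  G = 85 − 4·97 − 2·1997 = -4297
Policy B (Y := 138):
  E = 28
  Y = 138
  X = 131 − 28 + 5·138 = 793
  P = 36 + 3·28 + 2·138 + 3·793 = 2775
  G = 85 − 4·138 − 2·2775 = -6017
Policy C (Y − 69, X := 49):
  E = 28
  Y = 69 + 28 (−69 from intervention) = 28
  X = 49
  P = 36 + 3·28 + 2·28 + 3·49 = 323
  G = 85 − 4·28 − 2·323 = -673
Comparing — Policy A: G=-4297, Policy B: G=-6017, Policy C: G=-673. Highest is -673 (Policy C).

-673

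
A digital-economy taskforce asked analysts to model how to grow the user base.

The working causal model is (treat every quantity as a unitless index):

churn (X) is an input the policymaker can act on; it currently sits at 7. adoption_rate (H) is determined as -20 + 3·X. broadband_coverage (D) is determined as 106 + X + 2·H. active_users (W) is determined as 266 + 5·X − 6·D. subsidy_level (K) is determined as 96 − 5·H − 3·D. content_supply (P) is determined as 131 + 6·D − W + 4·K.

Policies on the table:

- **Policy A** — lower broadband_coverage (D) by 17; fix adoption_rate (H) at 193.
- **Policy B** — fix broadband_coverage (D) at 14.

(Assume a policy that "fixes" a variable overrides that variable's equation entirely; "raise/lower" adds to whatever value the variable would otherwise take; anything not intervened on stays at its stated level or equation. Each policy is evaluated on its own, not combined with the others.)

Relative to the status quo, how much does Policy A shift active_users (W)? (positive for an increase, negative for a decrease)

-2202

Baseline:
  X = 7
  H = -20 + 3·7 = 1
  D = 106 + 7 + 2·1 = 115
  W = 266 + 5·7 − 6·115 = -389
Policy A (D − 17, H := 193):
  X = 7
  H = 193
  D = 106 + 7 + 2·193 (−17 from intervention) = 482
  W = 266 + 5·7 − 6·482 = -2591
Change in W: -2591 − (-389) = -2202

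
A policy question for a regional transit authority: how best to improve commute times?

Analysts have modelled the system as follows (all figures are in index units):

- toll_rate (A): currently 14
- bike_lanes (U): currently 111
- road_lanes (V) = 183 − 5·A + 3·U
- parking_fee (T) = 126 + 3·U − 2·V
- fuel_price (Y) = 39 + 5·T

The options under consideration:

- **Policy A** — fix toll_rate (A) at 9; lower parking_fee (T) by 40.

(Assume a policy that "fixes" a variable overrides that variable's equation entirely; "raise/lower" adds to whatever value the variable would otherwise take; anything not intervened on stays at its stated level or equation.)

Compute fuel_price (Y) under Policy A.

-2576

Policy A (A := 9, T − 40):
  A = 9
  U = 111
  V = 183 − 5·9 + 3·111 = 471
  T = 126 + 3·111 − 2·471 (−40 from intervention) = -523
  Y = 39 + 5·(-523) = -2576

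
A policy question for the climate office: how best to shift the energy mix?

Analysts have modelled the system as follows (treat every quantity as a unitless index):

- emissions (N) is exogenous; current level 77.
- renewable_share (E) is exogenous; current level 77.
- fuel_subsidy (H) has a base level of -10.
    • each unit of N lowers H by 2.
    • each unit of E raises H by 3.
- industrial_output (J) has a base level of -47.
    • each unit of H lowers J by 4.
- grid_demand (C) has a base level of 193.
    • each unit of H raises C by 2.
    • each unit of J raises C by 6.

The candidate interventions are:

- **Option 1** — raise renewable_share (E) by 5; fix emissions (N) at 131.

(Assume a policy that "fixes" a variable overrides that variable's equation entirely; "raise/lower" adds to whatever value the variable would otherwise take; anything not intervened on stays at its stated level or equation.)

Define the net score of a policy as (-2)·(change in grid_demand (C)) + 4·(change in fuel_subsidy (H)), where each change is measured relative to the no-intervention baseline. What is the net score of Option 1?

Baseline:
  N = 77
  E = 77
  H = -10 − 2·77 + 3·77 = 67
  J = -47 − 4·67 = -315
  C = 193 + 2·67 + 6·(-315) = -1563
Option 1 (E + 5, N := 131):
  N = 131
  E = 77 + 5 = 82
  H = -10 − 2·131 + 3·82 = -26
  J = -47 − 4·(-26) = 57
  C = 193 + 2·(-26) + 6·57 = 483
ΔC = 483 − (-1563) = 2046; ΔH = -26 − 67 = -93
Score = (-2)·2046 + 4·(-93) = -4464

-4464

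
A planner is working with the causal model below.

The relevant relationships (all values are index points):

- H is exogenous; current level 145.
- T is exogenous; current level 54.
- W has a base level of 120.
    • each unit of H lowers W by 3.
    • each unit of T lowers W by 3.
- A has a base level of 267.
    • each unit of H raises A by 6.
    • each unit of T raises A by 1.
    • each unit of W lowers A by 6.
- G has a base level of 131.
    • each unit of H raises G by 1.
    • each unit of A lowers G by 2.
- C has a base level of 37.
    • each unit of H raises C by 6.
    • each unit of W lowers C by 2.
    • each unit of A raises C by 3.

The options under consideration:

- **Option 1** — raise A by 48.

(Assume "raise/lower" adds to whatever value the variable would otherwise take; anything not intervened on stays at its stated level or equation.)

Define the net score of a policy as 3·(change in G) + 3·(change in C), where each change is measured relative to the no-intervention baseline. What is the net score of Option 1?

Baseline:
  H = 145
  T = 54
  W = 120 − 3·145 − 3·54 = -477
  A = 267 + 6·145 + 54 − 6·(-477) = 4053
  G = 131 + 145 − 2·4053 = -7830
  C = 37 + 6·145 − 2·(-477) + 3·4053 = 14020
Option 1 (A + 48):
  H = 145
  T = 54
  W = 120 − 3·145 − 3·54 = -477
  A = 267 + 6·145 + 54 − 6·(-477) (+48 from intervention) = 4101
  G = 131 + 145 − 2·4101 = -7926
  C = 37 + 6·145 − 2·(-477) + 3·4101 = 14164
ΔG = -7926 − (-7830) = -96; ΔC = 14164 − 14020 = 144
Score = 3·(-96) + 3·144 = 144

144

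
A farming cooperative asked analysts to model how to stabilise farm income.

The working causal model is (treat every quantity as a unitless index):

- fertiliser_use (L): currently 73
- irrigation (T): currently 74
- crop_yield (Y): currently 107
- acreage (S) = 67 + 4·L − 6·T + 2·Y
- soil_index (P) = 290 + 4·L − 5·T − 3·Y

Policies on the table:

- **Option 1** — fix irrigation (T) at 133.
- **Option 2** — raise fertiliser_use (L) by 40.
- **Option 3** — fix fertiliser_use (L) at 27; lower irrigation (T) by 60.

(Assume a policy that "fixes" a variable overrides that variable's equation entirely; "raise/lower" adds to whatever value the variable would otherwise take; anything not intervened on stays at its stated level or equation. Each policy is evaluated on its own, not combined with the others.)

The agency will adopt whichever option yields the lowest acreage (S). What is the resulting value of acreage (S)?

Option 1 (T := 133):
  L = 73
  T = 133
  Y = 107
  S = 67 + 4·73 − 6·133 + 2·107 = -225
Option 2 (L + 40):
  L = 73 + 40 = 113
  T = 74
  Y = 107
  S = 67 + 4·113 − 6·74 + 2·107 = 289
Option 3 (L := 27, T − 60):
  L = 27
  T = 74 − 60 = 14
  Y = 107
  S = 67 + 4·27 − 6·14 + 2·107 = 305
Comparing — Option 1: S=-225, Option 2: S=289, Option 3: S=305. Lowest is -225 (Option 1).

-225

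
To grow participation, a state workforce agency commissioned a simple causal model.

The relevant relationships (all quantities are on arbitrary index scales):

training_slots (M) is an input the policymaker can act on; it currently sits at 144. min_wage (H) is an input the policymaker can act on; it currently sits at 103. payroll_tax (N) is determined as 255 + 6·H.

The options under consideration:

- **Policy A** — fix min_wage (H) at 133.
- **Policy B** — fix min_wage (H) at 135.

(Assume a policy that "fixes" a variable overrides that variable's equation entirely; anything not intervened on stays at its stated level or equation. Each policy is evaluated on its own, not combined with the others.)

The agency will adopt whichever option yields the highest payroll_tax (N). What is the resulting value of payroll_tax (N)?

1065

Policy A (H := 133):
  H = 133
  N = 255 + 6·133 = 1053
Policy B (H := 135):
  H = 135
  N = 255 + 6·135 = 1065
Comparing — Policy A: N=1053, Policy B: N=1065. Highest is 1065 (Policy B).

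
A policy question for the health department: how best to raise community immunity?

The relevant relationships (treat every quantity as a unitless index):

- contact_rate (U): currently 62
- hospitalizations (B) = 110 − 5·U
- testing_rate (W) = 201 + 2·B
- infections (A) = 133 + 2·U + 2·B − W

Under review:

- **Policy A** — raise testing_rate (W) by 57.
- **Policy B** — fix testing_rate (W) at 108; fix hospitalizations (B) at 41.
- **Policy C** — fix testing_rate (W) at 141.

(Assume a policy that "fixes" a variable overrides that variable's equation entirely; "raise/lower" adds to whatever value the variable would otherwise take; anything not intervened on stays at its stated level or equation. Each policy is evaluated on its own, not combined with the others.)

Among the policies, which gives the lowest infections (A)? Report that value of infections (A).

Policy A (W + 57):
  U = 62
  B = 110 − 5·62 = -200
  W = 201 + 2·(-200) (+57 from intervention) = -142
  A = 133 + 2·62 + 2·(-200) − (-142) = -1
Policy B (W := 108, B := 41):
  U = 62
  B = 41
  W = 108
  A = 133 + 2·62 + 2·41 − 108 = 231
Policy C (W := 141):
  U = 62
  B = 110 − 5·62 = -200
  W = 141
  A = 133 + 2·62 + 2·(-200) − 141 = -284
Comparing — Policy A: A=-1, Policy B: A=231, Policy C: A=-284. Lowest is -284 (Policy C).

-284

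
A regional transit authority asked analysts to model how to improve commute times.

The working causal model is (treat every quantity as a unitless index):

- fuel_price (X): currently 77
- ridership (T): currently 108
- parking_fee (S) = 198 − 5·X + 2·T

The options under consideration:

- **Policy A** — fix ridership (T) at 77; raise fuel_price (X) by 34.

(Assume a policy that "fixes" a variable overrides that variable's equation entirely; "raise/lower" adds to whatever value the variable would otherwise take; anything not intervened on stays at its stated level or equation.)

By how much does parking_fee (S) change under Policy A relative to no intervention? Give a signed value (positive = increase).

-232

Baseline:
  X = 77
  T = 108
  S = 198 − 5·77 + 2·108 = 29
Policy A (T := 77, X + 34):
  X = 77 + 34 = 111
  T = 77
  S = 198 − 5·111 + 2·77 = -203
Change in S: -203 − 29 = -232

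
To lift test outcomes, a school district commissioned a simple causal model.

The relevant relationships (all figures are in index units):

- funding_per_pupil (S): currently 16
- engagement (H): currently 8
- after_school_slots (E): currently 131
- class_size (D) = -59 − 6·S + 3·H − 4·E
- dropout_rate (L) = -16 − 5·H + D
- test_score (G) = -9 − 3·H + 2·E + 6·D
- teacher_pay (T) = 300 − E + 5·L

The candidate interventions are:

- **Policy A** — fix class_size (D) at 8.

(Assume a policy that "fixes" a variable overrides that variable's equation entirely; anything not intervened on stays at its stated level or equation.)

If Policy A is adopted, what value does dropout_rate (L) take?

-48

Policy A (D := 8):
  S = 16
  H = 8
  E = 131
  D = 8
  L = -16 − 5·8 + 8 = -48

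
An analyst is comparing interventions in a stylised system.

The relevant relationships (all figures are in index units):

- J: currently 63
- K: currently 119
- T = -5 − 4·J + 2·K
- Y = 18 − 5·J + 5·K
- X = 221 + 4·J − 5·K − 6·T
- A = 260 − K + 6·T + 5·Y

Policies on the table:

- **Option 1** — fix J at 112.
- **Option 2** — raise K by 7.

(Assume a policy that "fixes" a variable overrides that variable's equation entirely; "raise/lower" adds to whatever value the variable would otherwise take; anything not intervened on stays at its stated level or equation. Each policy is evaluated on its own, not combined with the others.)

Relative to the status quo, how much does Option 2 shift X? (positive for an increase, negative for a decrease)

Baseline:
  J = 63
  K = 119
  T = -5 − 4·63 + 2·119 = -19
  X = 221 + 4·63 − 5·119 − 6·(-19) = -8
Option 2 (K + 7):
  J = 63
  K = 119 + 7 = 126
  T = -5 − 4·63 + 2·126 = -5
  X = 221 + 4·63 − 5·126 − 6·(-5) = -127
Change in X: -127 − (-8) = -119

-119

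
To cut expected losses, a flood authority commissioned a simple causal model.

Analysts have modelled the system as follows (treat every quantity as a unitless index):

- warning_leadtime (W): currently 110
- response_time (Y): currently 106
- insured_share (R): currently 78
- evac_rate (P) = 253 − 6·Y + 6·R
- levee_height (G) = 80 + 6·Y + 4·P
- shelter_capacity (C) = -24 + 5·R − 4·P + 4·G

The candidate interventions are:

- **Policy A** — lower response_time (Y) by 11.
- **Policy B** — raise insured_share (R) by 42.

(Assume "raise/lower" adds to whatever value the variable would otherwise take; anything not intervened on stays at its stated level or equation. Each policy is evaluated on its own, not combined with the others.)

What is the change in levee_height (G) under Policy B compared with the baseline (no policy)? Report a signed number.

Baseline:
  Y = 106
  R = 78
  P = 253 − 6·106 + 6·78 = 85
  G = 80 + 6·106 + 4·85 = 1056
Policy B (R + 42):
  Y = 106
  R = 78 + 42 = 120
  P = 253 − 6·106 + 6·120 = 337
  G = 80 + 6·106 + 4·337 = 2064
Change in G: 2064 − 1056 = 1008

1008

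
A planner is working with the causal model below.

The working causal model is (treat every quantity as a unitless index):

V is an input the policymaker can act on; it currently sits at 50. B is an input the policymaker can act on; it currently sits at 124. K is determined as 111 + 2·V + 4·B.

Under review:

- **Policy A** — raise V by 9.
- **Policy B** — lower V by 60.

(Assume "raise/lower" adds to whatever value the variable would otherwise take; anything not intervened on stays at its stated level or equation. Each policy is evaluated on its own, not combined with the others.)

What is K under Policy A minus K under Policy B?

Policy A (V + 9):
  V = 50 + 9 = 59
  B = 124
  K = 111 + 2·59 + 4·124 = 725
Policy B (V − 60):
  V = 50 − 60 = -10
  B = 124
  K = 111 + 2·(-10) + 4·124 = 587
K: 725 − 587 = 138

138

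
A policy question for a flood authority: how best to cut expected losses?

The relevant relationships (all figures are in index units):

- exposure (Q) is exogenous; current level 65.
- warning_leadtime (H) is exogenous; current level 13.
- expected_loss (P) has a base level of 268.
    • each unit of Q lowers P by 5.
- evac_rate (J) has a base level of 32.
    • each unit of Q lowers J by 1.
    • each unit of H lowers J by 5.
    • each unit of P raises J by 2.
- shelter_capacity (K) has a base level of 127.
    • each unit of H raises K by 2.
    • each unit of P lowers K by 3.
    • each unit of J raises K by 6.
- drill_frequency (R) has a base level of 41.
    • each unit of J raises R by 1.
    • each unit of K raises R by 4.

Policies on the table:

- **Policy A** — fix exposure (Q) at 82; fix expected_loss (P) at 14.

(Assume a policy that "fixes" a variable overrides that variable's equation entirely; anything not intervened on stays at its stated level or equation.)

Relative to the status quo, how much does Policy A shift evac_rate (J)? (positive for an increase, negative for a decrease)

Baseline:
  Q = 65
  H = 13
  P = 268 − 5·65 = -57
  J = 32 − 65 − 5·13 + 2·(-57) = -212
Policy A (Q := 82, P := 14):
  Q = 82
  H = 13
  P = 14
  J = 32 − 82 − 5·13 + 2·14 = -87
Change in J: -87 − (-212) = 125

125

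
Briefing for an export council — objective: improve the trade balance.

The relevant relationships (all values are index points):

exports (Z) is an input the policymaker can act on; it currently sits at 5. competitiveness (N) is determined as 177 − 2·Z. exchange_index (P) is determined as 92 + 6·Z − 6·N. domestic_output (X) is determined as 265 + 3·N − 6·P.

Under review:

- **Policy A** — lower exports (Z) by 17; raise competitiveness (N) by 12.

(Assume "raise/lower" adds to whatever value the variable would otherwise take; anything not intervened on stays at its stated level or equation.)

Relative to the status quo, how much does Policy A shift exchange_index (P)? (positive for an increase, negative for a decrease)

-378

Baseline:
  Z = 5
  N = 177 − 2·5 = 167
  P = 92 + 6·5 − 6·167 = -880
Policy A (Z − 17, N + 12):
  Z = 5 − 17 = -12
  N = 177 − 2·(-12) (+12 from intervention) = 213
  P = 92 + 6·(-12) − 6·213 = -1258
Change in P: -1258 − (-880) = -378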